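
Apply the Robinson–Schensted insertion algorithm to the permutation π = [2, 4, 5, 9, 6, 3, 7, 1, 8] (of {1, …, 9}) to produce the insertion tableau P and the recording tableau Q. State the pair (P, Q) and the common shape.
P = [1, 3, 5, 6, 7, 8] / [2] / [4] / [9];  Q = [1, 2, 3, 4, 7, 9] / [5] / [6] / [8];  common shape = (6, 1, 1, 1)

Row-insert the values π_1, π_2, … into P one at a time, bumping the leftmost entry strictly greater than the inserted value down to the next row. The recording tableau Q records, in position (i, j), the step at which that cell was added to P.
  Insert 2 (step 1): P = [2];  Q = [1]
  Insert 4 (step 2): P = [2, 4];  Q = [1, 2]
  Insert 5 (step 3): P = [2, 4, 5];  Q = [1, 2, 3]
  Insert 9 (step 4): P = [2, 4, 5, 9];  Q = [1, 2, 3, 4]
  Insert 6 (step 5): P = [2, 4, 5, 6] / [9];  Q = [1, 2, 3, 4] / [5]
  Insert 3 (step 6): P = [2, 3, 5, 6] / [4] / [9];  Q = [1, 2, 3, 4] / [5] / [6]
  Insert 7 (step 7): P = [2, 3, 5, 6, 7] / [4] / [9];  Q = [1, 2, 3, 4, 7] / [5] / [6]
  Insert 1 (step 8): P = [1, 3, 5, 6, 7] / [2] / [4] / [9];  Q = [1, 2, 3, 4, 7] / [5] / [6] / [8]
  Insert 8 (step 9): P = [1, 3, 5, 6, 7, 8] / [2] / [4] / [9];  Q = [1, 2, 3, 4, 7, 9] / [5] / [6] / [8]
Final shape: (6, 1, 1, 1).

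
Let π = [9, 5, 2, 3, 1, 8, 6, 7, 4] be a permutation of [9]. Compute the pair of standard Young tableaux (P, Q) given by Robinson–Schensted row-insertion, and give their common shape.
P = [1, 3, 4, 7] / [2, 6] / [5, 8] / [9];  Q = [1, 4, 6, 8] / [2, 7] / [3, 9] / [5];  common shape = (4, 2, 2, 1)

Row-insert the values π_1, π_2, … into P one at a time, bumping the leftmost entry strictly greater than the inserted value down to the next row. The recording tableau Q records, in position (i, j), the step at which that cell was added to P.
  Insert 9 (step 1): P = [9];  Q = [1]
  Insert 5 (step 2): P = [5] / [9];  Q = [1] / [2]
  Insert 2 (step 3): P = [2] / [5] / [9];  Q = [1] / [2] / [3]
  Insert 3 (step 4): P = [2, 3] / [5] / [9];  Q = [1, 4] / [2] / [3]
  Insert 1 (step 5): P = [1, 3] / [2] / [5] / [9];  Q = [1, 4] / [2] / [3] / [5]
  Insert 8 (step 6): P = [1, 3, 8] / [2] / [5] / [9];  Q = [1, 4, 6] / [2] / [3] / [5]
  Insert 6 (step 7): P = [1, 3, 6] / [2, 8] / [5] / [9];  Q = [1, 4, 6] / [2, 7] / [3] / [5]
  Insert 7 (step 8): P = [1, 3, 6, 7] / [2, 8] / [5] / [9];  Q = [1, 4, 6, 8] / [2, 7] / [3] / [5]
  Insert 4 (step 9): P = [1, 3, 4, 7] / [2, 6] / [5, 8] / [9];  Q = [1, 4, 6, 8] / [2, 7] / [3, 9] / [5]
Final shape: (4, 2, 2, 1).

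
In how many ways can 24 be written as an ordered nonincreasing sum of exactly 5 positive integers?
p(24, 5 parts) = 164

Partitions of n into exactly k parts are in bijection with partitions of n − k into at most k parts (subtract 1 from each part). So p(24, exactly 5) = p(19, parts ≤ 5). Computing via the recurrence p(m, j) = p(m, j−1) + p(m−j, j) gives 164.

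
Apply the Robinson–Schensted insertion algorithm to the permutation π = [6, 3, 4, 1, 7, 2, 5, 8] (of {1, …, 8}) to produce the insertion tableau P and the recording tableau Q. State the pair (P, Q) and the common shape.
P = [1, 2, 5, 8] / [3, 4, 7] / [6];  Q = [1, 3, 5, 8] / [2, 6, 7] / [4];  common shape = (4, 3, 1)

Row-insert the values π_1, π_2, … into P one at a time, bumping the leftmost entry strictly greater than the inserted value down to the next row. The recording tableau Q records, in position (i, j), the step at which that cell was added to P.
  Insert 6 (step 1): P = [6];  Q = [1]
  Insert 3 (step 2): P = [3] / [6];  Q = [1] / [2]
  Insert 4 (step 3): P = [3, 4] / [6];  Q = [1, 3] / [2]
  Insert 1 (step 4): P = [1, 4] / [3] / [6];  Q = [1, 3] / [2] / [4]
  Insert 7 (step 5): P = [1, 4, 7] / [3] / [6];  Q = [1, 3, 5] / [2] / [4]
  Insert 2 (step 6): P = [1, 2, 7] / [3, 4] / [6];  Q = [1, 3, 5] / [2, 6] / [4]
  Insert 5 (step 7): P = [1, 2, 5] / [3, 4, 7] / [6];  Q = [1, 3, 5] / [2, 6, 7] / [4]
  Insert 8 (step 8): P = [1, 2, 5, 8] / [3, 4, 7] / [6];  Q = [1, 3, 5, 8] / [2, 6, 7] / [4]
Final shape: (4, 3, 1).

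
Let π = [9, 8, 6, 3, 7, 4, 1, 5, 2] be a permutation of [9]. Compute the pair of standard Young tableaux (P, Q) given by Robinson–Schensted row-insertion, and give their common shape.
P = [1, 2, 5] / [3, 4] / [6, 7] / [8] / [9];  Q = [1, 5, 8] / [2, 6] / [3, 9] / [4] / [7];  common shape = (3, 2, 2, 1, 1)

Row-insert the values π_1, π_2, … into P one at a time, bumping the leftmost entry strictly greater than the inserted value down to the next row. The recording tableau Q records, in position (i, j), the step at which that cell was added to P.
  Insert 9 (step 1): P = [9];  Q = [1]
  Insert 8 (step 2): P = [8] / [9];  Q = [1] / [2]
  Insert 6 (step 3): P = [6] / [8] / [9];  Q = [1] / [2] / [3]
  Insert 3 (step 4): P = [3] / [6] / [8] / [9];  Q = [1] / [2] / [3] / [4]
  Insert 7 (step 5): P = [3, 7] / [6] / [8] / [9];  Q = [1, 5] / [2] / [3] / [4]
  Insert 4 (step 6): P = [3, 4] / [6, 7] / [8] / [9];  Q = [1, 5] / [2, 6] / [3] / [4]
  Insert 1 (step 7): P = [1, 4] / [3, 7] / [6] / [8] / [9];  Q = [1, 5] / [2, 6] / [3] / [4] / [7]
  Insert 5 (step 8): P = [1, 4, 5] / [3, 7] / [6] / [8] / [9];  Q = [1, 5, 8] / [2, 6] / [3] / [4] / [7]
  Insert 2 (step 9): P = [1, 2, 5] / [3, 4] / [6, 7] / [8] / [9];  Q = [1, 5, 8] / [2, 6] / [3, 9] / [4] / [7]
Final shape: (3, 2, 2, 1, 1).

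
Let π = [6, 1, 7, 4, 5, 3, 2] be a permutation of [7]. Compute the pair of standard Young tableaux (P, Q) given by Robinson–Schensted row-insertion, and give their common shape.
P = [1, 2, 5] / [3, 7] / [4] / [6];  Q = [1, 3, 5] / [2, 4] / [6] / [7];  common shape = (3, 2, 1, 1)

Row-insert the values π_1, π_2, … into P one at a time, bumping the leftmost entry strictly greater than the inserted value down to the next row. The recording tableau Q records, in position (i, j), the step at which that cell was added to P.
  Insert 6 (step 1): P = [6];  Q = [1]
  Insert 1 (step 2): P = [1] / [6];  Q = [1] / [2]
  Insert 7 (step 3): P = [1, 7] / [6];  Q = [1, 3] / [2]
  Insert 4 (step 4): P = [1, 4] / [6, 7];  Q = [1, 3] / [2, 4]
  Insert 5 (step 5): P = [1, 4, 5] / [6, 7];  Q = [1, 3, 5] / [2, 4]
  Insert 3 (step 6): P = [1, 3, 5] / [4, 7] / [6];  Q = [1, 3, 5] / [2, 4] / [6]
  Insert 2 (step 7): P = [1, 2, 5] / [3, 7] / [4] / [6];  Q = [1, 3, 5] / [2, 4] / [6] / [7]
Final shape: (3, 2, 1, 1).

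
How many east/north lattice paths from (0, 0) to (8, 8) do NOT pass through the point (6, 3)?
Number of paths = 11106

Total paths from (0, 0) to (8, 8): C(16, 8) = 12870. Paths through (6, 3): (paths (0, 0) → (6, 3)) × (paths (6, 3) → (8, 8)) = C(9, 6) · C(7, 2) = 84 · 21 = 1764. Avoidance count = 12870 − 1764 = 11106.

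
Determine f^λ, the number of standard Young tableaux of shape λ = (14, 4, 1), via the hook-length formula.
# SYT of shape (14, 4, 1) = 31977

Hook-length formula: f^λ = n! / Π hook(c), product over all cells c of the Young diagram. For λ = (14, 4, 1), n = 19 boxes. Hook lengths by row (left-to-right, top-to-bottom): [16, 14, 13, 12, 10, 9, 8, 7, 6, 5, 4, 3, 2, 1]; [5, 3, 2, 1]; [1]. Product of hooks = 3804143616000. So f^λ = 19! / 3804143616000 = 121645100408832000 / 3804143616000 = 31977.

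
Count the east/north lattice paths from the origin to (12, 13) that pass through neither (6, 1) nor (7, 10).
Number of paths = 3985184

Inclusion–exclusion. Total paths: C(25, 12) = 5200300. Through P₁: C(7, 6)·C(18, 6) = 129948. Through P₂: C(17, 7)·C(8, 5) = 1089088. Since P₁ is strictly southwest of P₂, a monotone path through both must visit P₁ then P₂; paths through both = C(7, 6)·C(10, 1)·C(8, 5) = 3920. Avoid both = 5200300 − 129948 − 1089088 + 3920 = 3985184.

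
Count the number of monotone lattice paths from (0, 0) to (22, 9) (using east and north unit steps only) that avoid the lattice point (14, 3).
Number of paths = 18118035

Total paths from (0, 0) to (22, 9): C(31, 22) = 20160075. Paths through (14, 3): (paths (0, 0) → (14, 3)) × (paths (14, 3) → (22, 9)) = C(17, 14) · C(14, 8) = 680 · 3003 = 2042040. Avoidance count = 20160075 − 2042040 = 18118035.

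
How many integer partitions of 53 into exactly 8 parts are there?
p(53, 8 parts) = 17674

Partitions of n into exactly k parts are in bijection with partitions of n − k into at most k parts (subtract 1 from each part). So p(53, exactly 8) = p(45, parts ≤ 8). Computing via the recurrence p(m, j) = p(m, j−1) + p(m−j, j) gives 17674.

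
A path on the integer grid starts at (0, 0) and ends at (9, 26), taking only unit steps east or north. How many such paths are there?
Number of paths = 70607460

A monotone lattice path from (0, 0) to (9, 26) consists of 9 east steps and 26 north steps in some order, so it is determined by which 9 of the 35 steps are east. The count is C(35, 9) = 70607460.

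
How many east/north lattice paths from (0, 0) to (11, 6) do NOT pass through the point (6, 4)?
Number of paths = 7966

Total paths from (0, 0) to (11, 6): C(17, 11) = 12376. Paths through (6, 4): (paths (0, 0) → (6, 4)) × (paths (6, 4) → (11, 6)) = C(10, 6) · C(7, 5) = 210 · 21 = 4410. Avoidance count = 12376 − 4410 = 7966.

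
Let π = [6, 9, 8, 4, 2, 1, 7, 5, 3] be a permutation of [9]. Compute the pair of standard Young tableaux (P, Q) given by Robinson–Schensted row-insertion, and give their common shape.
P = [1, 3] / [2, 5] / [4, 7] / [6, 8] / [9];  Q = [1, 2] / [3, 7] / [4, 8] / [5, 9] / [6];  common shape = (2, 2, 2, 2, 1)

Row-insert the values π_1, π_2, … into P one at a time, bumping the leftmost entry strictly greater than the inserted value down to the next row. The recording tableau Q records, in position (i, j), the step at which that cell was added to P.
  Insert 6 (step 1): P = [6];  Q = [1]
  Insert 9 (step 2): P = [6, 9];  Q = [1, 2]
  Insert 8 (step 3): P = [6, 8] / [9];  Q = [1, 2] / [3]
  Insert 4 (step 4): P = [4, 8] / [6] / [9];  Q = [1, 2] / [3] / [4]
  Insert 2 (step 5): P = [2, 8] / [4] / [6] / [9];  Q = [1, 2] / [3] / [4] / [5]
  Insert 1 (step 6): P = [1, 8] / [2] / [4] / [6] / [9];  Q = [1, 2] / [3] / [4] / [5] / [6]
  Insert 7 (step 7): P = [1, 7] / [2, 8] / [4] / [6] / [9];  Q = [1, 2] / [3, 7] / [4] / [5] / [6]
  Insert 5 (step 8): P = [1, 5] / [2, 7] / [4, 8] / [6] / [9];  Q = [1, 2] / [3, 7] / [4, 8] / [5] / [6]
  Insert 3 (step 9): P = [1, 3] / [2, 5] / [4, 7] / [6, 8] / [9];  Q = [1, 2] / [3, 7] / [4, 8] / [5, 9] / [6]
Final shape: (2, 2, 2, 2, 1).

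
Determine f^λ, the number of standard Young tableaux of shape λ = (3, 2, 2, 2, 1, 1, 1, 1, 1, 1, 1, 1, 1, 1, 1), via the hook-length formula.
# SYT of shape (3, 2, 2, 2, 1, 1, 1, 1, 1, 1, 1, 1, 1, 1, 1) = 43776

Hook-length formula: f^λ = n! / Π hook(c), product over all cells c of the Young diagram. For λ = (3, 2, 2, 2, 1, 1, 1, 1, 1, 1, 1, 1, 1, 1, 1), n = 20 boxes. Hook lengths by row (left-to-right, top-to-bottom): [17, 5, 1]; [15, 3]; [14, 2]; [13, 1]; [11]; [10]; [9]; [8]; [7]; [6]; [5]; [4]; [3]; [2]; [1]. Product of hooks = 55576160640000. So f^λ = 20! / 55576160640000 = 2432902008176640000 / 55576160640000 = 43776.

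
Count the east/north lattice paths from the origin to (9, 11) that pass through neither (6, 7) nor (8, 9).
Number of paths = 65858

Inclusion–exclusion. Total paths: C(20, 9) = 167960. Through P₁: C(13, 6)·C(7, 3) = 60060. Through P₂: C(17, 8)·C(3, 1) = 72930. Since P₁ is strictly southwest of P₂, a monotone path through both must visit P₁ then P₂; paths through both = C(13, 6)·C(4, 2)·C(3, 1) = 30888. Avoid both = 167960 − 60060 − 72930 + 30888 = 65858.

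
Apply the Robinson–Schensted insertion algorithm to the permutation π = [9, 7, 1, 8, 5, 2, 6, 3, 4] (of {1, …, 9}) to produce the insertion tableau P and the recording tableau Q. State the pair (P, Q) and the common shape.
P = [1, 2, 3, 4] / [5, 6] / [7, 8] / [9];  Q = [1, 4, 7, 9] / [2, 5] / [3, 8] / [6];  common shape = (4, 2, 2, 1)

Row-insert the values π_1, π_2, … into P one at a time, bumping the leftmost entry strictly greater than the inserted value down to the next row. The recording tableau Q records, in position (i, j), the step at which that cell was added to P.
  Insert 9 (step 1): P = [9];  Q = [1]
  Insert 7 (step 2): P = [7] / [9];  Q = [1] / [2]
  Insert 1 (step 3): P = [1] / [7] / [9];  Q = [1] / [2] / [3]
  Insert 8 (step 4): P = [1, 8] / [7] / [9];  Q = [1, 4] / [2] / [3]
  Insert 5 (step 5): P = [1, 5] / [7, 8] / [9];  Q = [1, 4] / [2, 5] / [3]
  Insert 2 (step 6): P = [1, 2] / [5, 8] / [7] / [9];  Q = [1, 4] / [2, 5] / [3] / [6]
  Insert 6 (step 7): P = [1, 2, 6] / [5, 8] / [7] / [9];  Q = [1, 4, 7] / [2, 5] / [3] / [6]
  Insert 3 (step 8): P = [1, 2, 3] / [5, 6] / [7, 8] / [9];  Q = [1, 4, 7] / [2, 5] / [3, 8] / [6]
  Insert 4 (step 9): P = [1, 2, 3, 4] / [5, 6] / [7, 8] / [9];  Q = [1, 4, 7, 9] / [2, 5] / [3, 8] / [6]
Final shape: (4, 2, 2, 1).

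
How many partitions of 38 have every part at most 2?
p(38, parts ≤ 2) = 20

Use the recurrence p(n, m) = p(n, m−1) + p(n−m, m): either the largest part is < m (count p(n, m−1)) or the largest part is exactly m (remove one copy of m, count p(n−m, m)). With p(0, ·) = 1 this gives p(38, parts ≤ 2) = 20. (By conjugating Young diagrams, this also counts partitions of 38 into at most 2 parts.)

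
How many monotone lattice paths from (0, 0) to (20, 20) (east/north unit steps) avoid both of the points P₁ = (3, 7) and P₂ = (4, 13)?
Number of paths = 123097805040

Inclusion–exclusion. Total paths: C(40, 20) = 137846528820. Through P₁: C(10, 3)·C(30, 17) = 14371182000. Through P₂: C(17, 4)·C(23, 16) = 583473660. Since P₁ is strictly southwest of P₂, a monotone path through both must visit P₁ then P₂; paths through both = C(10, 3)·C(7, 1)·C(23, 16) = 205931880. Avoid both = 137846528820 − 14371182000 − 583473660 + 205931880 = 123097805040.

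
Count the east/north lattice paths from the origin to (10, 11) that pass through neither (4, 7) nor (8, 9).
Number of paths = 167256

Inclusion–exclusion. Total paths: C(21, 10) = 352716. Through P₁: C(11, 4)·C(10, 6) = 69300. Through P₂: C(17, 8)·C(4, 2) = 145860. Since P₁ is strictly southwest of P₂, a monotone path through both must visit P₁ then P₂; paths through both = C(11, 4)·C(6, 4)·C(4, 2) = 29700. Avoid both = 352716 − 69300 − 145860 + 29700 = 167256.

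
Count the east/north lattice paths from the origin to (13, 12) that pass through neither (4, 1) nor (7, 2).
Number of paths = 4232372

Inclusion–exclusion. Total paths: C(25, 13) = 5200300. Through P₁: C(5, 4)·C(20, 9) = 839800. Through P₂: C(9, 7)·C(16, 6) = 288288. Since P₁ is strictly southwest of P₂, a monotone path through both must visit P₁ then P₂; paths through both = C(5, 4)·C(4, 3)·C(16, 6) = 160160. Avoid both = 5200300 − 839800 − 288288 + 160160 = 4232372.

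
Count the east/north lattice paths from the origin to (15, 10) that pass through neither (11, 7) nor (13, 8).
Number of paths = 1506812

Inclusion–exclusion. Total paths: C(25, 15) = 3268760. Through P₁: C(18, 11)·C(7, 4) = 1113840. Through P₂: C(21, 13)·C(4, 2) = 1220940. Since P₁ is strictly southwest of P₂, a monotone path through both must visit P₁ then P₂; paths through both = C(18, 11)·C(3, 2)·C(4, 2) = 572832. Avoid both = 3268760 − 1113840 − 1220940 + 572832 = 1506812.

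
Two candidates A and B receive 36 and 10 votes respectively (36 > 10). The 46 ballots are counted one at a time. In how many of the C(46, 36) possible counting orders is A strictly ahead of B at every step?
Strict-lead orderings = 2304024151

Total orderings of the 46 votes with 36 for A: C(46, 36) = 4076350421. By the Bertrand ballot formula (Cycle Lemma / reflection principle), the number of orderings in which A is strictly ahead of B throughout is (p − q)/(p + q) · C(p + q, p) = (36 − 10)/(36 + 10) · 4076350421 = 2304024151.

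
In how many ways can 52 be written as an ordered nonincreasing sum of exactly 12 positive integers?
p(52, 12 parts) = 23334

Partitions of n into exactly k parts are in bijection with partitions of n − k into at most k parts (subtract 1 from each part). So p(52, exactly 12) = p(40, parts ≤ 12). Computing via the recurrence p(m, j) = p(m, j−1) + p(m−j, j) gives 23334.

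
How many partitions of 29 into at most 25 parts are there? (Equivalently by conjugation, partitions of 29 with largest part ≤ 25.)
p(29, parts ≤ 25) = 4558

Use the recurrence p(n, m) = p(n, m−1) + p(n−m, m): either the largest part is < m (count p(n, m−1)) or the largest part is exactly m (remove one copy of m, count p(n−m, m)). With p(0, ·) = 1 this gives p(29, parts ≤ 25) = 4558. (By conjugating Young diagrams, this also counts partitions of 29 into at most 25 parts.)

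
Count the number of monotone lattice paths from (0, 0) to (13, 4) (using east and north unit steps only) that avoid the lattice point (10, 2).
Number of paths = 1720

Total paths from (0, 0) to (13, 4): C(17, 13) = 2380. Paths through (10, 2): (paths (0, 0) → (10, 2)) × (paths (10, 2) → (13, 4)) = C(12, 10) · C(5, 3) = 66 · 10 = 660. Avoidance count = 2380 − 660 = 1720.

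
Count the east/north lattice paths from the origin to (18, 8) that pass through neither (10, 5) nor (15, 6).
Number of paths = 704320

Inclusion–exclusion. Total paths: C(26, 18) = 1562275. Through P₁: C(15, 10)·C(11, 8) = 495495. Through P₂: C(21, 15)·C(5, 3) = 542640. Since P₁ is strictly southwest of P₂, a monotone path through both must visit P₁ then P₂; paths through both = C(15, 10)·C(6, 5)·C(5, 3) = 180180. Avoid both = 1562275 − 495495 − 542640 + 180180 = 704320.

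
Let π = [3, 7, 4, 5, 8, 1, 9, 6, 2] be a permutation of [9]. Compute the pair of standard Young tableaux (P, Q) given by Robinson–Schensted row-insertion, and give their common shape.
P = [1, 2, 5, 6, 9] / [3, 4] / [7, 8];  Q = [1, 2, 4, 5, 7] / [3, 8] / [6, 9];  common shape = (5, 2, 2)

Row-insert the values π_1, π_2, … into P one at a time, bumping the leftmost entry strictly greater than the inserted value down to the next row. The recording tableau Q records, in position (i, j), the step at which that cell was added to P.
  Insert 3 (step 1): P = [3];  Q = [1]
  Insert 7 (step 2): P = [3, 7];  Q = [1, 2]
  Insert 4 (step 3): P = [3, 4] / [7];  Q = [1, 2] / [3]
  Insert 5 (step 4): P = [3, 4, 5] / [7];  Q = [1, 2, 4] / [3]
  Insert 8 (step 5): P = [3, 4, 5, 8] / [7];  Q = [1, 2, 4, 5] / [3]
  Insert 1 (step 6): P = [1, 4, 5, 8] / [3] / [7];  Q = [1, 2, 4, 5] / [3] / [6]
  Insert 9 (step 7): P = [1, 4, 5, 8, 9] / [3] / [7];  Q = [1, 2, 4, 5, 7] / [3] / [6]
  Insert 6 (step 8): P = [1, 4, 5, 6, 9] / [3, 8] / [7];  Q = [1, 2, 4, 5, 7] / [3, 8] / [6]
  Insert 2 (step 9): P = [1, 2, 5, 6, 9] / [3, 4] / [7, 8];  Q = [1, 2, 4, 5, 7] / [3, 8] / [6, 9]
Final shape: (5, 2, 2).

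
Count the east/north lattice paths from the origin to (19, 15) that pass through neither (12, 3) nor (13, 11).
Number of paths = 1309710690

Inclusion–exclusion. Total paths: C(34, 19) = 1855967520. Through P₁: C(15, 12)·C(19, 7) = 22926540. Through P₂: C(24, 13)·C(10, 6) = 524190240. Since P₁ is strictly southwest of P₂, a monotone path through both must visit P₁ then P₂; paths through both = C(15, 12)·C(9, 1)·C(10, 6) = 859950. Avoid both = 1855967520 − 22926540 − 524190240 + 859950 = 1309710690.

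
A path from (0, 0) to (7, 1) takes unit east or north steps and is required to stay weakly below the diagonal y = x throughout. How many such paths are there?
Number of paths = 7

By the reflection principle (André's argument), the number of monotone paths to (7, 1) with n ≤ m that never go above y = x is C(8, 7) − C(8, 8) = 8 − 1 = 7.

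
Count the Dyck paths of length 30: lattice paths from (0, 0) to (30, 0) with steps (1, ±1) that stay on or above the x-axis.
C_15 = 9694845

These Dyck paths are counted by the Catalan number C_n = (1/(n + 1)) · C(2n, n). For n = 15: C_15 = (1/16) · C(30, 15) = 155117520/16 = 9694845.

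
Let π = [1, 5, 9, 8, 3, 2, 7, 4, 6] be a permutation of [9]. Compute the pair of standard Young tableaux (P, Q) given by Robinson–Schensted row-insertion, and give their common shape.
P = [1, 2, 4, 6] / [3, 7] / [5, 8] / [9];  Q = [1, 2, 3, 9] / [4, 7] / [5, 8] / [6];  common shape = (4, 2, 2, 1)

Row-insert the values π_1, π_2, … into P one at a time, bumping the leftmost entry strictly greater than the inserted value down to the next row. The recording tableau Q records, in position (i, j), the step at which that cell was added to P.
  Insert 1 (step 1): P = [1];  Q = [1]
  Insert 5 (step 2): P = [1, 5];  Q = [1, 2]
  Insert 9 (step 3): P = [1, 5, 9];  Q = [1, 2, 3]
  Insert 8 (step 4): P = [1, 5, 8] / [9];  Q = [1, 2, 3] / [4]
  Insert 3 (step 5): P = [1, 3, 8] / [5] / [9];  Q = [1, 2, 3] / [4] / [5]
  Insert 2 (step 6): P = [1, 2, 8] / [3] / [5] / [9];  Q = [1, 2, 3] / [4] / [5] / [6]
  Insert 7 (step 7): P = [1, 2, 7] / [3, 8] / [5] / [9];  Q = [1, 2, 3] / [4, 7] / [5] / [6]
  Insert 4 (step 8): P = [1, 2, 4] / [3, 7] / [5, 8] / [9];  Q = [1, 2, 3] / [4, 7] / [5, 8] / [6]
  Insert 6 (step 9): P = [1, 2, 4, 6] / [3, 7] / [5, 8] / [9];  Q = [1, 2, 3, 9] / [4, 7] / [5, 8] / [6]
Final shape: (4, 2, 2, 1).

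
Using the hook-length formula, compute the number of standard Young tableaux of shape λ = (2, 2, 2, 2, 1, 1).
# SYT of shape (2, 2, 2, 2, 1, 1) = 90

Hook-length formula: f^λ = n! / Π hook(c), product over all cells c of the Young diagram. For λ = (2, 2, 2, 2, 1, 1), n = 10 boxes. Hook lengths by row (left-to-right, top-to-bottom): [7, 4]; [6, 3]; [5, 2]; [4, 1]; [2]; [1]. Product of hooks = 40320. So f^λ = 10! / 40320 = 3628800 / 40320 = 90.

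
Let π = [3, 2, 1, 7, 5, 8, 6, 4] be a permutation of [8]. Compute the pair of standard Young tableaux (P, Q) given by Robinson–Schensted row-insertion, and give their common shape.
P = [1, 4, 6] / [2, 5, 8] / [3, 7];  Q = [1, 4, 6] / [2, 5, 7] / [3, 8];  common shape = (3, 3, 2)

Row-insert the values π_1, π_2, … into P one at a time, bumping the leftmost entry strictly greater than the inserted value down to the next row. The recording tableau Q records, in position (i, j), the step at which that cell was added to P.
  Insert 3 (step 1): P = [3];  Q = [1]
  Insert 2 (step 2): P = [2] / [3];  Q = [1] / [2]
  Insert 1 (step 3): P = [1] / [2] / [3];  Q = [1] / [2] / [3]
  Insert 7 (step 4): P = [1, 7] / [2] / [3];  Q = [1, 4] / [2] / [3]
  Insert 5 (step 5): P = [1, 5] / [2, 7] / [3];  Q = [1, 4] / [2, 5] / [3]
  Insert 8 (step 6): P = [1, 5, 8] / [2, 7] / [3];  Q = [1, 4, 6] / [2, 5] / [3]
  Insert 6 (step 7): P = [1, 5, 6] / [2, 7, 8] / [3];  Q = [1, 4, 6] / [2, 5, 7] / [3]
  Insert 4 (step 8): P = [1, 4, 6] / [2, 5, 8] / [3, 7];  Q = [1, 4, 6] / [2, 5, 7] / [3, 8]
Final shape: (3, 3, 2).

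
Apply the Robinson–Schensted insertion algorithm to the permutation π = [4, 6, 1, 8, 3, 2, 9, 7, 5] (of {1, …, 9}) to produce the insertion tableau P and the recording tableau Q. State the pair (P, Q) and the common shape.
P = [1, 2, 5, 9] / [3, 6, 7] / [4, 8];  Q = [1, 2, 4, 7] / [3, 5, 8] / [6, 9];  common shape = (4, 3, 2)

Row-insert the values π_1, π_2, … into P one at a time, bumping the leftmost entry strictly greater than the inserted value down to the next row. The recording tableau Q records, in position (i, j), the step at which that cell was added to P.
  Insert 4 (step 1): P = [4];  Q = [1]
  Insert 6 (step 2): P = [4, 6];  Q = [1, 2]
  Insert 1 (step 3): P = [1, 6] / [4];  Q = [1, 2] / [3]
  Insert 8 (step 4): P = [1, 6, 8] / [4];  Q = [1, 2, 4] / [3]
  Insert 3 (step 5): P = [1, 3, 8] / [4, 6];  Q = [1, 2, 4] / [3, 5]
  Insert 2 (step 6): P = [1, 2, 8] / [3, 6] / [4];  Q = [1, 2, 4] / [3, 5] / [6]
  Insert 9 (step 7): P = [1, 2, 8, 9] / [3, 6] / [4];  Q = [1, 2, 4, 7] / [3, 5] / [6]
  Insert 7 (step 8): P = [1, 2, 7, 9] / [3, 6, 8] / [4];  Q = [1, 2, 4, 7] / [3, 5, 8] / [6]
  Insert 5 (step 9): P = [1, 2, 5, 9] / [3, 6, 7] / [4, 8];  Q = [1, 2, 4, 7] / [3, 5, 8] / [6, 9]
Final shape: (4, 3, 2).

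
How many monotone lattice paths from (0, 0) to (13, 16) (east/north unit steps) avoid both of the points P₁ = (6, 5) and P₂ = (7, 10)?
Number of paths = 37752603

Inclusion–exclusion. Total paths: C(29, 13) = 67863915. Through P₁: C(11, 6)·C(18, 7) = 14702688. Through P₂: C(17, 7)·C(12, 6) = 17969952. Since P₁ is strictly southwest of P₂, a monotone path through both must visit P₁ then P₂; paths through both = C(11, 6)·C(6, 1)·C(12, 6) = 2561328. Avoid both = 67863915 − 14702688 − 17969952 + 2561328 = 37752603.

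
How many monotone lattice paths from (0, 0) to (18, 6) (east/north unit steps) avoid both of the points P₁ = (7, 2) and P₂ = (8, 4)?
Number of paths = 59914

Inclusion–exclusion. Total paths: C(24, 18) = 134596. Through P₁: C(9, 7)·C(15, 11) = 49140. Through P₂: C(12, 8)·C(12, 10) = 32670. Since P₁ is strictly southwest of P₂, a monotone path through both must visit P₁ then P₂; paths through both = C(9, 7)·C(3, 1)·C(12, 10) = 7128. Avoid both = 134596 − 49140 − 32670 + 7128 = 59914.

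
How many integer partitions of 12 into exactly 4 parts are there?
p(12, 4 parts) = 15

Partitions of n into exactly k parts ↔ partitions of n − k into at most k parts (subtract 1 from each part). For n = 12, k = 4, the partitions are: 9+1+1+1, 8+2+1+1, 7+3+1+1, 7+2+2+1, 6+4+1+1, 6+3+2+1, 6+2+2+2, 5+5+1+1, 5+4+2+1, 5+3+3+1, 5+3+2+2, 4+4+3+1, 4+4+2+2, 4+3+3+2, 3+3+3+3. Count = 15.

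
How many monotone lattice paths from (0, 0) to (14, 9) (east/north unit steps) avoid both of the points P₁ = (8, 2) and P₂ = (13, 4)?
Number of paths = 731360

Inclusion–exclusion. Total paths: C(23, 14) = 817190. Through P₁: C(10, 8)·C(13, 6) = 77220. Through P₂: C(17, 13)·C(6, 1) = 14280. Since P₁ is strictly southwest of P₂, a monotone path through both must visit P₁ then P₂; paths through both = C(10, 8)·C(7, 5)·C(6, 1) = 5670. Avoid both = 817190 − 77220 − 14280 + 5670 = 731360.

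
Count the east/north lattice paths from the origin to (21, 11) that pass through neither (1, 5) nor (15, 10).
Number of paths = 105250156

Inclusion–exclusion. Total paths: C(32, 21) = 129024480. Through P₁: C(6, 1)·C(26, 20) = 1381380. Through P₂: C(25, 15)·C(7, 6) = 22881320. Since P₁ is strictly southwest of P₂, a monotone path through both must visit P₁ then P₂; paths through both = C(6, 1)·C(19, 14)·C(7, 6) = 488376. Avoid both = 129024480 − 1381380 − 22881320 + 488376 = 105250156.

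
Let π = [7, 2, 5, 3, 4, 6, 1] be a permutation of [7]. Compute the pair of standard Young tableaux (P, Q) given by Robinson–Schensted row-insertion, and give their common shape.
P = [1, 3, 4, 6] / [2] / [5] / [7];  Q = [1, 3, 5, 6] / [2] / [4] / [7];  common shape = (4, 1, 1, 1)

Row-insert the values π_1, π_2, … into P one at a time, bumping the leftmost entry strictly greater than the inserted value down to the next row. The recording tableau Q records, in position (i, j), the step at which that cell was added to P.
  Insert 7 (step 1): P = [7];  Q = [1]
  Insert 2 (step 2): P = [2] / [7];  Q = [1] / [2]
  Insert 5 (step 3): P = [2, 5] / [7];  Q = [1, 3] / [2]
  Insert 3 (step 4): P = [2, 3] / [5] / [7];  Q = [1, 3] / [2] / [4]
  Insert 4 (step 5): P = [2, 3, 4] / [5] / [7];  Q = [1, 3, 5] / [2] / [4]
  Insert 6 (step 6): P = [2, 3, 4, 6] / [5] / [7];  Q = [1, 3, 5, 6] / [2] / [4]
  Insert 1 (step 7): P = [1, 3, 4, 6] / [2] / [5] / [7];  Q = [1, 3, 5, 6] / [2] / [4] / [7]
Final shape: (4, 1, 1, 1).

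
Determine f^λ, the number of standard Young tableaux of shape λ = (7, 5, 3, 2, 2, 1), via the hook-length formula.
# SYT of shape (7, 5, 3, 2, 2, 1) = 249420600

Hook-length formula: f^λ = n! / Π hook(c), product over all cells c of the Young diagram. For λ = (7, 5, 3, 2, 2, 1), n = 20 boxes. Hook lengths by row (left-to-right, top-to-bottom): [12, 10, 7, 5, 4, 2, 1]; [9, 7, 4, 2, 1]; [6, 4, 1]; [4, 2]; [3, 1]; [1]. Product of hooks = 9754214400. So f^λ = 20! / 9754214400 = 2432902008176640000 / 9754214400 = 249420600.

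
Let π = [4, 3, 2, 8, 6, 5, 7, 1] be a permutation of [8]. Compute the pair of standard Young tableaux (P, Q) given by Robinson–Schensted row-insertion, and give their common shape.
P = [1, 5, 7] / [2, 6] / [3, 8] / [4];  Q = [1, 4, 7] / [2, 5] / [3, 6] / [8];  common shape = (3, 2, 2, 1)

Row-insert the values π_1, π_2, … into P one at a time, bumping the leftmost entry strictly greater than the inserted value down to the next row. The recording tableau Q records, in position (i, j), the step at which that cell was added to P.
  Insert 4 (step 1): P = [4];  Q = [1]
  Insert 3 (step 2): P = [3] / [4];  Q = [1] / [2]
  Insert 2 (step 3): P = [2] / [3] / [4];  Q = [1] / [2] / [3]
  Insert 8 (step 4): P = [2, 8] / [3] / [4];  Q = [1, 4] / [2] / [3]
  Insert 6 (step 5): P = [2, 6] / [3, 8] / [4];  Q = [1, 4] / [2, 5] / [3]
  Insert 5 (step 6): P = [2, 5] / [3, 6] / [4, 8];  Q = [1, 4] / [2, 5] / [3, 6]
  Insert 7 (step 7): P = [2, 5, 7] / [3, 6] / [4, 8];  Q = [1, 4, 7] / [2, 5] / [3, 6]
  Insert 1 (step 8): P = [1, 5, 7] / [2, 6] / [3, 8] / [4];  Q = [1, 4, 7] / [2, 5] / [3, 6] / [8]
Final shape: (3, 2, 2, 1).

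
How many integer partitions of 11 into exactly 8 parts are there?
p(11, 8 parts) = 3

Partitions of n into exactly k parts ↔ partitions of n − k into at most k parts (subtract 1 from each part). For n = 11, k = 8, the partitions are: 4+1+1+1+1+1+1+1, 3+2+1+1+1+1+1+1, 2+2+2+1+1+1+1+1. Count = 3.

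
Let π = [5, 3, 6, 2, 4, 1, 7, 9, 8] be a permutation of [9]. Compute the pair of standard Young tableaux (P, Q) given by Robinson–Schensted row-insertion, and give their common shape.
P = [1, 4, 7, 8] / [2, 6, 9] / [3] / [5];  Q = [1, 3, 7, 8] / [2, 5, 9] / [4] / [6];  common shape = (4, 3, 1, 1)

Row-insert the values π_1, π_2, … into P one at a time, bumping the leftmost entry strictly greater than the inserted value down to the next row. The recording tableau Q records, in position (i, j), the step at which that cell was added to P.
  Insert 5 (step 1): P = [5];  Q = [1]
  Insert 3 (step 2): P = [3] / [5];  Q = [1] / [2]
  Insert 6 (step 3): P = [3, 6] / [5];  Q = [1, 3] / [2]
  Insert 2 (step 4): P = [2, 6] / [3] / [5];  Q = [1, 3] / [2] / [4]
  Insert 4 (step 5): P = [2, 4] / [3, 6] / [5];  Q = [1, 3] / [2, 5] / [4]
  Insert 1 (step 6): P = [1, 4] / [2, 6] / [3] / [5];  Q = [1, 3] / [2, 5] / [4] / [6]
  Insert 7 (step 7): P = [1, 4, 7] / [2, 6] / [3] / [5];  Q = [1, 3, 7] / [2, 5] / [4] / [6]
  Insert 9 (step 8): P = [1, 4, 7, 9] / [2, 6] / [3] / [5];  Q = [1, 3, 7, 8] / [2, 5] / [4] / [6]
  Insert 8 (step 9): P = [1, 4, 7, 8] / [2, 6, 9] / [3] / [5];  Q = [1, 3, 7, 8] / [2, 5, 9] / [4] / [6]
Final shape: (4, 3, 1, 1).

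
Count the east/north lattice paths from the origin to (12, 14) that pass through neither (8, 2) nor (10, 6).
Number of paths = 9245815

Inclusion–exclusion. Total paths: C(26, 12) = 9657700. Through P₁: C(10, 8)·C(16, 4) = 81900. Through P₂: C(16, 10)·C(10, 2) = 360360. Since P₁ is strictly southwest of P₂, a monotone path through both must visit P₁ then P₂; paths through both = C(10, 8)·C(6, 2)·C(10, 2) = 30375. Avoid both = 9657700 − 81900 − 360360 + 30375 = 9245815.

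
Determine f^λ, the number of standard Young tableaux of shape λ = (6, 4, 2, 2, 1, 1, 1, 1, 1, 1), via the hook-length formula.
# SYT of shape (6, 4, 2, 2, 1, 1, 1, 1, 1, 1) = 40738698

Hook-length formula: f^λ = n! / Π hook(c), product over all cells c of the Young diagram. For λ = (6, 4, 2, 2, 1, 1, 1, 1, 1, 1), n = 20 boxes. Hook lengths by row (left-to-right, top-to-bottom): [15, 8, 5, 4, 2, 1]; [12, 5, 2, 1]; [9, 2]; [8, 1]; [6]; [5]; [4]; [3]; [2]; [1]. Product of hooks = 59719680000. So f^λ = 20! / 59719680000 = 2432902008176640000 / 59719680000 = 40738698.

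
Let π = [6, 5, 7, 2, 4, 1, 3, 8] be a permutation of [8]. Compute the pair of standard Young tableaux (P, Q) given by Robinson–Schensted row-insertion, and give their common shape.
P = [1, 3, 8] / [2, 4] / [5, 7] / [6];  Q = [1, 3, 8] / [2, 5] / [4, 7] / [6];  common shape = (3, 2, 2, 1)

Row-insert the values π_1, π_2, … into P one at a time, bumping the leftmost entry strictly greater than the inserted value down to the next row. The recording tableau Q records, in position (i, j), the step at which that cell was added to P.
  Insert 6 (step 1): P = [6];  Q = [1]
  Insert 5 (step 2): P = [5] / [6];  Q = [1] / [2]
  Insert 7 (step 3): P = [5, 7] / [6];  Q = [1, 3] / [2]
  Insert 2 (step 4): P = [2, 7] / [5] / [6];  Q = [1, 3] / [2] / [4]
  Insert 4 (step 5): P = [2, 4] / [5, 7] / [6];  Q = [1, 3] / [2, 5] / [4]
  Insert 1 (step 6): P = [1, 4] / [2, 7] / [5] / [6];  Q = [1, 3] / [2, 5] / [4] / [6]
  Insert 3 (step 7): P = [1, 3] / [2, 4] / [5, 7] / [6];  Q = [1, 3] / [2, 5] / [4, 7] / [6]
  Insert 8 (step 8): P = [1, 3, 8] / [2, 4] / [5, 7] / [6];  Q = [1, 3, 8] / [2, 5] / [4, 7] / [6]
Final shape: (3, 2, 2, 1).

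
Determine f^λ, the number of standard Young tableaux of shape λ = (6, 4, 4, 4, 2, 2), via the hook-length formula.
# SYT of shape (6, 4, 4, 4, 2, 2) = 997682400

Hook-length formula: f^λ = n! / Π hook(c), product over all cells c of the Young diagram. For λ = (6, 4, 4, 4, 2, 2), n = 22 boxes. Hook lengths by row (left-to-right, top-to-bottom): [11, 10, 7, 6, 2, 1]; [8, 7, 4, 3]; [7, 6, 3, 2]; [6, 5, 2, 1]; [3, 2]; [2, 1]. Product of hooks = 1126611763200. So f^λ = 22! / 1126611763200 = 1124000727777607680000 / 1126611763200 = 997682400.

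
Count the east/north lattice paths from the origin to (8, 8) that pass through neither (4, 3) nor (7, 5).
Number of paths = 6692

Inclusion–exclusion. Total paths: C(16, 8) = 12870. Through P₁: C(7, 4)·C(9, 4) = 4410. Through P₂: C(12, 7)·C(4, 1) = 3168. Since P₁ is strictly southwest of P₂, a monotone path through both must visit P₁ then P₂; paths through both = C(7, 4)·C(5, 3)·C(4, 1) = 1400. Avoid both = 12870 − 4410 − 3168 + 1400 = 6692.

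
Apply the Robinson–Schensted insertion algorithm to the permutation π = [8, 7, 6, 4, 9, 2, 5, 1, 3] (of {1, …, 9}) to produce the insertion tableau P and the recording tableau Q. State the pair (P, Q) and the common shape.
P = [1, 3] / [2, 5] / [4, 9] / [6] / [7] / [8];  Q = [1, 5] / [2, 7] / [3, 9] / [4] / [6] / [8];  common shape = (2, 2, 2, 1, 1, 1)

Row-insert the values π_1, π_2, … into P one at a time, bumping the leftmost entry strictly greater than the inserted value down to the next row. The recording tableau Q records, in position (i, j), the step at which that cell was added to P.
  Insert 8 (step 1): P = [8];  Q = [1]
  Insert 7 (step 2): P = [7] / [8];  Q = [1] / [2]
  Insert 6 (step 3): P = [6] / [7] / [8];  Q = [1] / [2] / [3]
  Insert 4 (step 4): P = [4] / [6] / [7] / [8];  Q = [1] / [2] / [3] / [4]
  Insert 9 (step 5): P = [4, 9] / [6] / [7] / [8];  Q = [1, 5] / [2] / [3] / [4]
  Insert 2 (step 6): P = [2, 9] / [4] / [6] / [7] / [8];  Q = [1, 5] / [2] / [3] / [4] / [6]
  Insert 5 (step 7): P = [2, 5] / [4, 9] / [6] / [7] / [8];  Q = [1, 5] / [2, 7] / [3] / [4] / [6]
  Insert 1 (step 8): P = [1, 5] / [2, 9] / [4] / [6] / [7] / [8];  Q = [1, 5] / [2, 7] / [3] / [4] / [6] / [8]
  Insert 3 (step 9): P = [1, 3] / [2, 5] / [4, 9] / [6] / [7] / [8];  Q = [1, 5] / [2, 7] / [3, 9] / [4] / [6] / [8]
Final shape: (2, 2, 2, 1, 1, 1).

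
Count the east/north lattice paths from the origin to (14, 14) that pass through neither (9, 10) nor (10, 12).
Number of paths = 22934292

Inclusion–exclusion. Total paths: C(28, 14) = 40116600. Through P₁: C(19, 9)·C(9, 5) = 11639628. Through P₂: C(22, 10)·C(6, 4) = 9699690. Since P₁ is strictly southwest of P₂, a monotone path through both must visit P₁ then P₂; paths through both = C(19, 9)·C(3, 1)·C(6, 4) = 4157010. Avoid both = 40116600 − 11639628 − 9699690 + 4157010 = 22934292.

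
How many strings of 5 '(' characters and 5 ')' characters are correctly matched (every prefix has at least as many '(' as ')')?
C_5 = 42

These balanced parentheses are counted by the Catalan number C_n = (1/(n + 1)) · C(2n, n). For n = 5: C_5 = (1/6) · C(10, 5) = 252/6 = 42.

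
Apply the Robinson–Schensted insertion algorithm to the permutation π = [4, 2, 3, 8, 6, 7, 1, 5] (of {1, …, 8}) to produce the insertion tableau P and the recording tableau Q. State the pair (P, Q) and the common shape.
P = [1, 3, 5, 7] / [2, 6] / [4, 8];  Q = [1, 3, 4, 6] / [2, 5] / [7, 8];  common shape = (4, 2, 2)

Row-insert the values π_1, π_2, … into P one at a time, bumping the leftmost entry strictly greater than the inserted value down to the next row. The recording tableau Q records, in position (i, j), the step at which that cell was added to P.
  Insert 4 (step 1): P = [4];  Q = [1]
  Insert 2 (step 2): P = [2] / [4];  Q = [1] / [2]
  Insert 3 (step 3): P = [2, 3] / [4];  Q = [1, 3] / [2]
  Insert 8 (step 4): P = [2, 3, 8] / [4];  Q = [1, 3, 4] / [2]
  Insert 6 (step 5): P = [2, 3, 6] / [4, 8];  Q = [1, 3, 4] / [2, 5]
  Insert 7 (step 6): P = [2, 3, 6, 7] / [4, 8];  Q = [1, 3, 4, 6] / [2, 5]
  Insert 1 (step 7): P = [1, 3, 6, 7] / [2, 8] / [4];  Q = [1, 3, 4, 6] / [2, 5] / [7]
  Insert 5 (step 8): P = [1, 3, 5, 7] / [2, 6] / [4, 8];  Q = [1, 3, 4, 6] / [2, 5] / [7, 8]
Final shape: (4, 2, 2).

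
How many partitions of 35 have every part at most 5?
p(35, parts ≤ 5) = 1115

Use the recurrence p(n, m) = p(n, m−1) + p(n−m, m): either the largest part is < m (count p(n, m−1)) or the largest part is exactly m (remove one copy of m, count p(n−m, m)). With p(0, ·) = 1 this gives p(35, parts ≤ 5) = 1115. (By conjugating Young diagrams, this also counts partitions of 35 into at most 5 parts.)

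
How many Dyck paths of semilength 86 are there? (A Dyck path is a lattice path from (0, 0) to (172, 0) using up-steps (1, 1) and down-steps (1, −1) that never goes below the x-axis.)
C_86 = 4180080073556524734514695828170907458428751314320

These Dyck paths are counted by the Catalan number C_n = (1/(n + 1)) · C(2n, n). For n = 86: C_86 = (1/87) · C(172, 86) = 363666966399417651902778537050868948883301364345840/87 = 4180080073556524734514695828170907458428751314320.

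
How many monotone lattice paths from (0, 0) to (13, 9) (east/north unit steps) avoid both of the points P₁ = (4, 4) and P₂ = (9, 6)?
Number of paths = 233555

Inclusion–exclusion. Total paths: C(22, 13) = 497420. Through P₁: C(8, 4)·C(14, 9) = 140140. Through P₂: C(15, 9)·C(7, 4) = 175175. Since P₁ is strictly southwest of P₂, a monotone path through both must visit P₁ then P₂; paths through both = C(8, 4)·C(7, 5)·C(7, 4) = 51450. Avoid both = 497420 − 140140 − 175175 + 51450 = 233555.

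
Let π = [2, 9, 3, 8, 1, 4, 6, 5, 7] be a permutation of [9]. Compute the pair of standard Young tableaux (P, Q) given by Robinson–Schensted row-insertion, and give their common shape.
P = [1, 3, 4, 5, 7] / [2, 6] / [8] / [9];  Q = [1, 2, 4, 7, 9] / [3, 6] / [5] / [8];  common shape = (5, 2, 1, 1)

Row-insert the values π_1, π_2, … into P one at a time, bumping the leftmost entry strictly greater than the inserted value down to the next row. The recording tableau Q records, in position (i, j), the step at which that cell was added to P.
  Insert 2 (step 1): P = [2];  Q = [1]
  Insert 9 (step 2): P = [2, 9];  Q = [1, 2]
  Insert 3 (step 3): P = [2, 3] / [9];  Q = [1, 2] / [3]
  Insert 8 (step 4): P = [2, 3, 8] / [9];  Q = [1, 2, 4] / [3]
  Insert 1 (step 5): P = [1, 3, 8] / [2] / [9];  Q = [1, 2, 4] / [3] / [5]
  Insert 4 (step 6): P = [1, 3, 4] / [2, 8] / [9];  Q = [1, 2, 4] / [3, 6] / [5]
  Insert 6 (step 7): P = [1, 3, 4, 6] / [2, 8] / [9];  Q = [1, 2, 4, 7] / [3, 6] / [5]
  Insert 5 (step 8): P = [1, 3, 4, 5] / [2, 6] / [8] / [9];  Q = [1, 2, 4, 7] / [3, 6] / [5] / [8]
  Insert 7 (step 9): P = [1, 3, 4, 5, 7] / [2, 6] / [8] / [9];  Q = [1, 2, 4, 7, 9] / [3, 6] / [5] / [8]
Final shape: (5, 2, 1, 1).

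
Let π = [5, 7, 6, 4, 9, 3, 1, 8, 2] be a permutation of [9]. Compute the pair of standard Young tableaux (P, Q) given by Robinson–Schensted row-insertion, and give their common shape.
P = [1, 2, 8] / [3, 6] / [4, 9] / [5] / [7];  Q = [1, 2, 5] / [3, 8] / [4, 9] / [6] / [7];  common shape = (3, 2, 2, 1, 1)

Row-insert the values π_1, π_2, … into P one at a time, bumping the leftmost entry strictly greater than the inserted value down to the next row. The recording tableau Q records, in position (i, j), the step at which that cell was added to P.
  Insert 5 (step 1): P = [5];  Q = [1]
  Insert 7 (step 2): P = [5, 7];  Q = [1, 2]
  Insert 6 (step 3): P = [5, 6] / [7];  Q = [1, 2] / [3]
  Insert 4 (step 4): P = [4, 6] / [5] / [7];  Q = [1, 2] / [3] / [4]
  Insert 9 (step 5): P = [4, 6, 9] / [5] / [7];  Q = [1, 2, 5] / [3] / [4]
  Insert 3 (step 6): P = [3, 6, 9] / [4] / [5] / [7];  Q = [1, 2, 5] / [3] / [4] / [6]
  Insert 1 (step 7): P = [1, 6, 9] / [3] / [4] / [5] / [7];  Q = [1, 2, 5] / [3] / [4] / [6] / [7]
  Insert 8 (step 8): P = [1, 6, 8] / [3, 9] / [4] / [5] / [7];  Q = [1, 2, 5] / [3, 8] / [4] / [6] / [7]
  Insert 2 (step 9): P = [1, 2, 8] / [3, 6] / [4, 9] / [5] / [7];  Q = [1, 2, 5] / [3, 8] / [4, 9] / [6] / [7]
Final shape: (3, 2, 2, 1, 1).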